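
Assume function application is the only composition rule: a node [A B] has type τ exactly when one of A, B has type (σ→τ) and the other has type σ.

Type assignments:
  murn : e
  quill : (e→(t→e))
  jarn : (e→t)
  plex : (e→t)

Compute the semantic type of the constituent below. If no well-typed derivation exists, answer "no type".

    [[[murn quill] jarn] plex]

no type

[murn quill] — quill of type (e→(t→e)) combines with murn of type e: type (t→e).
At [[murn quill] jarn]: neither (t→e) nor (e→t) can take the other as argument; the node is ill-typed.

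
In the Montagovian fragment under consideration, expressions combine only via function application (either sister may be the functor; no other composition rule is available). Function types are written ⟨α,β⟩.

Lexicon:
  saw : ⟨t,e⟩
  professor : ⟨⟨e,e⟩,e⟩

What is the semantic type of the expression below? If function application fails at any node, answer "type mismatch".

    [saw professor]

At [saw professor]: neither ⟨t,e⟩ nor ⟨⟨e,e⟩,e⟩ can take the other as argument; the node is ill-typed.

type mismatch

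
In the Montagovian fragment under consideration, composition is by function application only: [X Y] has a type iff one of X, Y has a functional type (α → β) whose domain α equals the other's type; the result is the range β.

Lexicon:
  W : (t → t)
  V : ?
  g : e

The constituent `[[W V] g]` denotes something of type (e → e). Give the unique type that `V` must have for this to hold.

((t → t) → (e → (e → e)))

[[W V] g] is required to be (e → e). g : e cannot yield (e → e) as functor, so [W V] : (e → (e → e)).
[W V] is required to be (e → (e → e)). W : (t → t) cannot yield (e → (e → e)) as functor, so V : ((t → t) → (e → (e → e))).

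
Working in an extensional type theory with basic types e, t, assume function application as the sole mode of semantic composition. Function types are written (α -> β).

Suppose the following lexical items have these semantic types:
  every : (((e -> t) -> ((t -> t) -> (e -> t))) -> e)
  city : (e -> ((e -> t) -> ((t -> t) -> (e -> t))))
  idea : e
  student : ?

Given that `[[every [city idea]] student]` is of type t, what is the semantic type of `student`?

At [[every [city idea]] student] (required: t): [every [city idea]] is e, which is not a function with range t; hence student is the functor — type (e -> t).

(e -> t)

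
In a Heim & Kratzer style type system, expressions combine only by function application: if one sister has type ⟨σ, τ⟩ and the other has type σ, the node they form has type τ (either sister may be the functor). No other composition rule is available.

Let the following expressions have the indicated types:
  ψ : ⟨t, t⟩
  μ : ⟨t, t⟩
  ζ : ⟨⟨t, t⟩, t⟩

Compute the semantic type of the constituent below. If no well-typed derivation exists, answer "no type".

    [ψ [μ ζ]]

[μ ζ] — ζ of type ⟨⟨t, t⟩, t⟩ combines with μ of type ⟨t, t⟩: type t.
[ψ [μ ζ]] — ψ of type ⟨t, t⟩ combines with [μ ζ] of type t: type t.

t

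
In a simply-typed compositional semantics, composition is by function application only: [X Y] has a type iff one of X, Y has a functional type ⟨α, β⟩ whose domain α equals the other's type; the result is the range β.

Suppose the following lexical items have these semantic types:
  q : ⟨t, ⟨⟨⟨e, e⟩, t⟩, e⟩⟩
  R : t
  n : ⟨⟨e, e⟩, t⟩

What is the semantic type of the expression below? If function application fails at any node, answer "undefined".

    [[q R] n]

[q R]: q is ⟨t, ⟨⟨⟨e, e⟩, t⟩, e⟩⟩, R is t; result ⟨⟨⟨e, e⟩, t⟩, e⟩.
[[q R] n]: [q R] is ⟨⟨⟨e, e⟩, t⟩, e⟩, n is ⟨⟨e, e⟩, t⟩; result e.

e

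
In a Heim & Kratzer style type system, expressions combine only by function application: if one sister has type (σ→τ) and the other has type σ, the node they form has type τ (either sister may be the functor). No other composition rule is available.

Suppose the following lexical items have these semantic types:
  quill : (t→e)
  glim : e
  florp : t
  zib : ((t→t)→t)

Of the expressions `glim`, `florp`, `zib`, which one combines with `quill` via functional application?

glim : e — quill needs t; glim needs nothing (atomic); neither fits.
florp — combines: quill : (t→e) takes florp : t as argument, giving e.
zib : ((t→t)→t) — quill needs t; zib needs (t→t); neither fits.

florp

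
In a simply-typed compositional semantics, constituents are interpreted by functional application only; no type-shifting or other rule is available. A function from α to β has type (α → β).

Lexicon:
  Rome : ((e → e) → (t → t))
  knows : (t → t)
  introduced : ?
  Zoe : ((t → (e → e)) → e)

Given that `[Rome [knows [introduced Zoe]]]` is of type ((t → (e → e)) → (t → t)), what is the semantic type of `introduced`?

For [Rome [knows [introduced Zoe]]] to have type ((t → (e → e)) → (t → t)) with Rome of type ((e → e) → (t → t)), [knows [introduced Zoe]] must be the function: [knows [introduced Zoe]] : (((e → e) → (t → t)) → ((t → (e → e)) → (t → t))).
For [knows [introduced Zoe]] to have type (((e → e) → (t → t)) → ((t → (e → e)) → (t → t))) with knows of type (t → t), [introduced Zoe] must be the function: [introduced Zoe] : ((t → t) → (((e → e) → (t → t)) → ((t → (e → e)) → (t → t)))).
For [introduced Zoe] to have type ((t → t) → (((e → e) → (t → t)) → ((t → (e → e)) → (t → t)))) with Zoe of type ((t → (e → e)) → e), introduced must be the function: introduced : (((t → (e → e)) → e) → ((t → t) → (((e → e) → (t → t)) → ((t → (e → e)) → (t → t))))).

(((t → (e → e)) → e) → ((t → t) → (((e → e) → (t → t)) → ((t → (e → e)) → (t → t)))))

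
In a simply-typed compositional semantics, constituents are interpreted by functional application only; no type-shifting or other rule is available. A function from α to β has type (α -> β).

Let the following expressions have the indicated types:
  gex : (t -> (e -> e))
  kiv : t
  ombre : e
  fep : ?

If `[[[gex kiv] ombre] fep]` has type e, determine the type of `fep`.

For [[[gex kiv] ombre] fep] to have type e with [[gex kiv] ombre] of type e, fep must be the function: fep : (e -> e).

(e -> e)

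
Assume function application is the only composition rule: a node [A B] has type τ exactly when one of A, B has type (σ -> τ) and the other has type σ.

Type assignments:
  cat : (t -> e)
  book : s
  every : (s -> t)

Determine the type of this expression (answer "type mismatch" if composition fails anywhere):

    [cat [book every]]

e

[book every]: (s -> t) applied to s yields t.
[cat [book every]]: (t -> e) applied to t yields e.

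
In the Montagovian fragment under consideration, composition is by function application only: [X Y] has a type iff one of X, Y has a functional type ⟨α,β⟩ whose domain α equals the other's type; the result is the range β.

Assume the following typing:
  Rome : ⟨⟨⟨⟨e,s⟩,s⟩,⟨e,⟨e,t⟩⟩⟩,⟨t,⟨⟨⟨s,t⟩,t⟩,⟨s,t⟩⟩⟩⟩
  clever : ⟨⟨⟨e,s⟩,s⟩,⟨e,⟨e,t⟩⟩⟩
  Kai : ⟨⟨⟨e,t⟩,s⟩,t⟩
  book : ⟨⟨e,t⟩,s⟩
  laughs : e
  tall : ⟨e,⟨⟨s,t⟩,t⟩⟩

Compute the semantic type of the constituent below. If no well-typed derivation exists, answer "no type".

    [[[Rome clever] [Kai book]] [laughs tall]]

⟨s,t⟩

At [Rome clever], Rome : ⟨⟨⟨⟨e,s⟩,s⟩,⟨e,⟨e,t⟩⟩⟩,⟨t,⟨⟨⟨s,t⟩,t⟩,⟨s,t⟩⟩⟩⟩ takes clever : ⟨⟨⟨e,s⟩,s⟩,⟨e,⟨e,t⟩⟩⟩, giving ⟨t,⟨⟨⟨s,t⟩,t⟩,⟨s,t⟩⟩⟩.
At [Kai book], Kai : ⟨⟨⟨e,t⟩,s⟩,t⟩ takes book : ⟨⟨e,t⟩,s⟩, giving t.
At [[Rome clever] [Kai book]], [Rome clever] : ⟨t,⟨⟨⟨s,t⟩,t⟩,⟨s,t⟩⟩⟩ takes [Kai book] : t, giving ⟨⟨⟨s,t⟩,t⟩,⟨s,t⟩⟩.
At [laughs tall], tall : ⟨e,⟨⟨s,t⟩,t⟩⟩ takes laughs : e, giving ⟨⟨s,t⟩,t⟩.
At [[[Rome clever] [Kai book]] [laughs tall]], [[Rome clever] [Kai book]] : ⟨⟨⟨s,t⟩,t⟩,⟨s,t⟩⟩ takes [laughs tall] : ⟨⟨s,t⟩,t⟩, giving ⟨s,t⟩.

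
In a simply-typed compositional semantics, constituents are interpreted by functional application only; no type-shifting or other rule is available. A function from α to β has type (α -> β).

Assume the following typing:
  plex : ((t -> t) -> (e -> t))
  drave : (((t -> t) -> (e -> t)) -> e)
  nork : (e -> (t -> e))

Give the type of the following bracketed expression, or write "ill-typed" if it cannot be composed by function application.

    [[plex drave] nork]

(t -> e)

[plex drave]: functor drave : (((t -> t) -> (e -> t)) -> e), argument plex : ((t -> t) -> (e -> t)); result e.
[[plex drave] nork]: functor nork : (e -> (t -> e)), argument [plex drave] : e; result (t -> e).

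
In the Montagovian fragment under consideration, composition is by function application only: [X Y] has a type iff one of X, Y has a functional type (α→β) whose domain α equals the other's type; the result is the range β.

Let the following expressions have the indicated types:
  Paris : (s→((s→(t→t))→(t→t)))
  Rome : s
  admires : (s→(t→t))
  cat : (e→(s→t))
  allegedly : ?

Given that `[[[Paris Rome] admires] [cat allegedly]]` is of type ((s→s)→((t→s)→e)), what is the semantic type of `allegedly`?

((e→(s→t))→((t→t)→((s→s)→((t→s)→e))))

[[[Paris Rome] admires] [cat allegedly]] must have type ((s→s)→((t→s)→e)). The sister [[Paris Rome] admires] has type (t→t); that is not a function onto ((s→s)→((t→s)→e)), so [cat allegedly] must be the functor, of type ((t→t)→((s→s)→((t→s)→e))).
[cat allegedly] must have type ((t→t)→((s→s)→((t→s)→e))). The sister cat has type (e→(s→t)); that is not a function onto ((t→t)→((s→s)→((t→s)→e))), so allegedly must be the functor, of type ((e→(s→t))→((t→t)→((s→s)→((t→s)→e)))).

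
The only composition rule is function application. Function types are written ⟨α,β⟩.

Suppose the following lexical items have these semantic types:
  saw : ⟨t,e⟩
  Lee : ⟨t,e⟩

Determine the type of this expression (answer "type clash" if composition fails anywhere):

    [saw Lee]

[saw Lee]: ⟨t,e⟩ with ⟨t,e⟩ — neither is a function whose domain matches the other; composition fails here.

type clash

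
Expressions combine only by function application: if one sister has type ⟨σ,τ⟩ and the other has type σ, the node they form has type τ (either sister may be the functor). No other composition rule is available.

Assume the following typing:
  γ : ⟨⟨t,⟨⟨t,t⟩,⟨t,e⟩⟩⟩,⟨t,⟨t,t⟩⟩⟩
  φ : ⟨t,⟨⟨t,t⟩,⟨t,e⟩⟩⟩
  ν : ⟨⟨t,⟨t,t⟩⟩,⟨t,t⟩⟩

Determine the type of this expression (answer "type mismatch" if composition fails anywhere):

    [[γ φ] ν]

[γ φ]: functor γ : ⟨⟨t,⟨⟨t,t⟩,⟨t,e⟩⟩⟩,⟨t,⟨t,t⟩⟩⟩, argument φ : ⟨t,⟨⟨t,t⟩,⟨t,e⟩⟩⟩; result ⟨t,⟨t,t⟩⟩.
[[γ φ] ν]: functor ν : ⟨⟨t,⟨t,t⟩⟩,⟨t,t⟩⟩, argument [γ φ] : ⟨t,⟨t,t⟩⟩; result ⟨t,t⟩.

⟨t,t⟩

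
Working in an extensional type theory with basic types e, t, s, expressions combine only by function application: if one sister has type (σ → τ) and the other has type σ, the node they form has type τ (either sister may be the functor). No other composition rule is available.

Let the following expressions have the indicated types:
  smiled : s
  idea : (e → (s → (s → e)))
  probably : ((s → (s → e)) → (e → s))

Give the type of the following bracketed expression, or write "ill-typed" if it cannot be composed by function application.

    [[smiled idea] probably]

[smiled idea]: s with (e → (s → (s → e))) — neither is a function whose domain matches the other; composition fails here.

ill-typed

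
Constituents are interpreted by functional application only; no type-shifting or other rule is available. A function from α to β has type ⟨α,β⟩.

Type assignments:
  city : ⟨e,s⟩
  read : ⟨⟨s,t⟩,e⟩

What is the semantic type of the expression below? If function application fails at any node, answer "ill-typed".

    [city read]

At [city read]: neither ⟨e,s⟩ nor ⟨⟨s,t⟩,e⟩ can take the other as argument; the node is ill-typed.

ill-typed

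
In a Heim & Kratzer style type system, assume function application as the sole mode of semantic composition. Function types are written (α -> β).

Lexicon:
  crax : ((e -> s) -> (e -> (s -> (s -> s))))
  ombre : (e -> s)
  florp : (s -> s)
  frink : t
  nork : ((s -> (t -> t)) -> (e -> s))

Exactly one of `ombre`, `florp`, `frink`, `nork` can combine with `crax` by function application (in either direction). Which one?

ombre — combines: crax : ((e -> s) -> (e -> (s -> (s -> s)))) takes ombre : (e -> s) as argument, giving (e -> (s -> (s -> s))).
florp : (s -> s) — does not combine with crax.
frink : t — does not combine with crax.
nork : ((s -> (t -> t)) -> (e -> s)) — does not combine with crax.

ombre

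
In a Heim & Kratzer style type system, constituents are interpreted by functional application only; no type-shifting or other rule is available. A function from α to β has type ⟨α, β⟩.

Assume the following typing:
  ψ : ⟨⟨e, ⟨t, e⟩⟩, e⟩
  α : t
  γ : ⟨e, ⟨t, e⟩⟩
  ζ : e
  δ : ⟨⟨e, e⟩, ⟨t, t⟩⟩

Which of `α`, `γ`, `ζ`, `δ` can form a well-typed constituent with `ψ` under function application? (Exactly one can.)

γ

α : t — neither side's domain matches the other.
γ — combines: ψ : ⟨⟨e, ⟨t, e⟩⟩, e⟩ takes γ : ⟨e, ⟨t, e⟩⟩ as argument, giving e.
ζ : e — neither side's domain matches the other.
δ : ⟨⟨e, e⟩, ⟨t, t⟩⟩ — neither side's domain matches the other.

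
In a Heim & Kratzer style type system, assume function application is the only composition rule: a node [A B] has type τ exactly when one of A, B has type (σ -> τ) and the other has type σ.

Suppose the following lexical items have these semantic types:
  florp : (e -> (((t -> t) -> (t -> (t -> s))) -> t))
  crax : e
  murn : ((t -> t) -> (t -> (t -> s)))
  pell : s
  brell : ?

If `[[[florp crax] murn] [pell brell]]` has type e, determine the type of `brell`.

[[[florp crax] murn] [pell brell]] must have type e. The sister [[florp crax] murn] has type t; that is not a function onto e, so [pell brell] must be the functor, of type (t -> e).
[pell brell] must have type (t -> e). The sister pell has type s; that is not a function onto (t -> e), so brell must be the functor, of type (s -> (t -> e)).

(s -> (t -> e))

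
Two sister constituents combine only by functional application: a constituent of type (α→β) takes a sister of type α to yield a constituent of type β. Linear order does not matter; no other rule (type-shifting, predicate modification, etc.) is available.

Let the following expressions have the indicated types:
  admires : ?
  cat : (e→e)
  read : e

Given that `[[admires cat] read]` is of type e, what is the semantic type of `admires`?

((e→e)→(e→e))

[[admires cat] read] must have type e. The sister read has type e; that is not a function onto e, so [admires cat] must be the functor, of type (e→e).
[admires cat] must have type (e→e). The sister cat has type (e→e); that is not a function onto (e→e), so admires must be the functor, of type ((e→e)→(e→e)).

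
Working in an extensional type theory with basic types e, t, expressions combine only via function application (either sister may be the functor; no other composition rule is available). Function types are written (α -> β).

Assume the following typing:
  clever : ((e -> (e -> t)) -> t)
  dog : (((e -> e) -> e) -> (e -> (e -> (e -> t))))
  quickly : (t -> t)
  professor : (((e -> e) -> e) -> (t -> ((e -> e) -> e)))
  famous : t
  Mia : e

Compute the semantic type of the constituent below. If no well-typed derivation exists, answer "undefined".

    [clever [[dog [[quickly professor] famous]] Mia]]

undefined

[quickly professor]: (t -> t) and (((e -> e) -> e) -> (t -> ((e -> e) -> e))) cannot combine by function application — type clash.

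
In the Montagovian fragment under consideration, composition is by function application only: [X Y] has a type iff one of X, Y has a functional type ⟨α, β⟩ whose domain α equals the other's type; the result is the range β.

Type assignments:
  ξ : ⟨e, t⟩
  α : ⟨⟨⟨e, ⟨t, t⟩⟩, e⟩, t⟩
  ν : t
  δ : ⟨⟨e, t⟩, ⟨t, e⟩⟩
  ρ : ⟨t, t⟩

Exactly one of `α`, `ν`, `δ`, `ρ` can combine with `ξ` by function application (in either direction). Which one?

δ

α : ⟨⟨⟨e, ⟨t, t⟩⟩, e⟩, t⟩ — ξ needs e; α needs ⟨⟨e, ⟨t, t⟩⟩, e⟩; neither fits.
ν : t — ξ needs e; ν needs nothing (atomic); neither fits.
δ — combines: δ : ⟨⟨e, t⟩, ⟨t, e⟩⟩ takes ξ : ⟨e, t⟩ as argument, giving ⟨t, e⟩.
ρ : ⟨t, t⟩ — ξ needs e; ρ needs t; neither fits.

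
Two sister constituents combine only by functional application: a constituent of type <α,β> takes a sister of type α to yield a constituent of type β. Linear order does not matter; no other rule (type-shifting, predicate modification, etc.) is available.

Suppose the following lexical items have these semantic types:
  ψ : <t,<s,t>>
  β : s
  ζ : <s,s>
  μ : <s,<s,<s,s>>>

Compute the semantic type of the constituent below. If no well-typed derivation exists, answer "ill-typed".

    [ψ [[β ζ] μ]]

ill-typed

[β ζ]: ζ is <s,s>, β is s; result s.
[[β ζ] μ]: μ is <s,<s,<s,s>>>, [β ζ] is s; result <s,<s,s>>.
[ψ [[β ζ] μ]]: <t,<s,t>> and <s,<s,s>> cannot combine by function application — type clash.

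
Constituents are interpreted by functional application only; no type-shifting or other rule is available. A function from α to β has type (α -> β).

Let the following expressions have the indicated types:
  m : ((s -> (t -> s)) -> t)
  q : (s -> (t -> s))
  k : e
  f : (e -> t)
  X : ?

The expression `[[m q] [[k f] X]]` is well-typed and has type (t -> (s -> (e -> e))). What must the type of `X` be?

[[m q] [[k f] X]] must have type (t -> (s -> (e -> e))). The sister [m q] has type t; that is not a function onto (t -> (s -> (e -> e))), so [[k f] X] must be the functor, of type (t -> (t -> (s -> (e -> e)))).
[[k f] X] must have type (t -> (t -> (s -> (e -> e)))). The sister [k f] has type t; that is not a function onto (t -> (t -> (s -> (e -> e)))), so X must be the functor, of type (t -> (t -> (t -> (s -> (e -> e))))).

(t -> (t -> (t -> (s -> (e -> e)))))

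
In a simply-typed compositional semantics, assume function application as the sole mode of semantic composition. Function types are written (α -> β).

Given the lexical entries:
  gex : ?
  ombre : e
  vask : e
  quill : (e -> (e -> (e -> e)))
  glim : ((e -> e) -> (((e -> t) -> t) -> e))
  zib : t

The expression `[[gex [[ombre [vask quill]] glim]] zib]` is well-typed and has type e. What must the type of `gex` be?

[[gex [[ombre [vask quill]] glim]] zib] must have type e. The sister zib has type t; that is not a function onto e, so [gex [[ombre [vask quill]] glim]] must be the functor, of type (t -> e).
[gex [[ombre [vask quill]] glim]] must have type (t -> e). The sister [[ombre [vask quill]] glim] has type (((e -> t) -> t) -> e); that is not a function onto (t -> e), so gex must be the functor, of type ((((e -> t) -> t) -> e) -> (t -> e)).

((((e -> t) -> t) -> e) -> (t -> e))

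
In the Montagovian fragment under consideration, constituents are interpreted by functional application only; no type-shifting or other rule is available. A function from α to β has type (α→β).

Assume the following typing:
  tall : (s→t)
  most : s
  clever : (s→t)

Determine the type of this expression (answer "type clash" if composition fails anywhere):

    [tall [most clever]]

type clash

At [most clever], clever : (s→t) takes most : s, giving t.
At [tall [most clever]]: neither (s→t) nor t can take the other as argument; the node is ill-typed.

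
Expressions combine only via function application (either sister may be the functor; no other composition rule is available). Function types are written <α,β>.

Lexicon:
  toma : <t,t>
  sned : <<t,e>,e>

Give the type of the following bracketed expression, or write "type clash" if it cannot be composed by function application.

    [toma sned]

type clash

At [toma sned]: neither <t,t> nor <<t,e>,e> can take the other as argument; the node is ill-typed.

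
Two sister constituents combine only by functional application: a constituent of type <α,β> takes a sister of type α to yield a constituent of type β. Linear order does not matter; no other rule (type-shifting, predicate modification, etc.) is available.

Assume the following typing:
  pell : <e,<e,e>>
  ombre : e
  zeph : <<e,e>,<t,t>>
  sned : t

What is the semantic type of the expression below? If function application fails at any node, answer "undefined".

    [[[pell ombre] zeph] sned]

[pell ombre] — pell of type <e,<e,e>> combines with ombre of type e: type <e,e>.
[[pell ombre] zeph] — zeph of type <<e,e>,<t,t>> combines with [pell ombre] of type <e,e>: type <t,t>.
[[[pell ombre] zeph] sned] — [[pell ombre] zeph] of type <t,t> combines with sned of type t: type t.

t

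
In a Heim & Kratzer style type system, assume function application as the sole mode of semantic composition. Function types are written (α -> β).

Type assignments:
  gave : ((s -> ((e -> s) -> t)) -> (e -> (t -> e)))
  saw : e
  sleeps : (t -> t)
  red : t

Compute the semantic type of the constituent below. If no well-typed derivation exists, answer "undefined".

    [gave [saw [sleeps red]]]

undefined

[sleeps red] — sleeps of type (t -> t) combines with red of type t: type t.
[saw [sleeps red]]: e and t cannot combine by function application — type clash.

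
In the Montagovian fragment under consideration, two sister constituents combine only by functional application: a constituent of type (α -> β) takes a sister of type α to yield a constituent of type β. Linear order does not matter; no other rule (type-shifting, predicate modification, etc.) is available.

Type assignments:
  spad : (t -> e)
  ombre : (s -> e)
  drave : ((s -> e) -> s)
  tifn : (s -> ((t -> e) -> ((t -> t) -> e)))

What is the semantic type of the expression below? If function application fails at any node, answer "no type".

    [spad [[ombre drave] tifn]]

((t -> t) -> e)

[ombre drave]: functor drave : ((s -> e) -> s), argument ombre : (s -> e); result s.
[[ombre drave] tifn]: functor tifn : (s -> ((t -> e) -> ((t -> t) -> e))), argument [ombre drave] : s; result ((t -> e) -> ((t -> t) -> e)).
[spad [[ombre drave] tifn]]: functor [[ombre drave] tifn] : ((t -> e) -> ((t -> t) -> e)), argument spad : (t -> e); result ((t -> t) -> e).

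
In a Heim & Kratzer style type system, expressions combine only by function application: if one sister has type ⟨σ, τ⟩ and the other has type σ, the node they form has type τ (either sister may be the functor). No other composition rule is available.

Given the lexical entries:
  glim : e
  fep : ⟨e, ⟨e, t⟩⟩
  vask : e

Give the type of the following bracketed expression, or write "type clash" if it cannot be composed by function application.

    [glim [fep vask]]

t

At [fep vask], fep : ⟨e, ⟨e, t⟩⟩ takes vask : e, giving ⟨e, t⟩.
At [glim [fep vask]], [fep vask] : ⟨e, t⟩ takes glim : e, giving t.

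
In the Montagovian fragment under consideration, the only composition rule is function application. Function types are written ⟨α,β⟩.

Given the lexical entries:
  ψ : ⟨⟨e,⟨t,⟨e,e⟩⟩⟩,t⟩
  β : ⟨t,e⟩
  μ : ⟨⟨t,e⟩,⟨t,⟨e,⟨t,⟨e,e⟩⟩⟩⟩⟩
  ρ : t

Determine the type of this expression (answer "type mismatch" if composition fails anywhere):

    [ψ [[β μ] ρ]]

[β μ]: functor μ : ⟨⟨t,e⟩,⟨t,⟨e,⟨t,⟨e,e⟩⟩⟩⟩⟩, argument β : ⟨t,e⟩; result ⟨t,⟨e,⟨t,⟨e,e⟩⟩⟩⟩.
[[β μ] ρ]: functor [β μ] : ⟨t,⟨e,⟨t,⟨e,e⟩⟩⟩⟩, argument ρ : t; result ⟨e,⟨t,⟨e,e⟩⟩⟩.
[ψ [[β μ] ρ]]: functor ψ : ⟨⟨e,⟨t,⟨e,e⟩⟩⟩,t⟩, argument [[β μ] ρ] : ⟨e,⟨t,⟨e,e⟩⟩⟩; result t.

t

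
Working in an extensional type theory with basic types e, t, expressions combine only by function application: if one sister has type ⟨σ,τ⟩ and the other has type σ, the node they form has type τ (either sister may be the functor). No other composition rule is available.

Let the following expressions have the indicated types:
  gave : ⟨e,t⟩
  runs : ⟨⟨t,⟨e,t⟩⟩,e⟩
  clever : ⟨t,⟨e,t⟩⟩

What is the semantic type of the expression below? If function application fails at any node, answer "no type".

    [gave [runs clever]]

t

[runs clever]: ⟨⟨t,⟨e,t⟩⟩,e⟩ applied to ⟨t,⟨e,t⟩⟩ yields e.
[gave [runs clever]]: ⟨e,t⟩ applied to e yields t.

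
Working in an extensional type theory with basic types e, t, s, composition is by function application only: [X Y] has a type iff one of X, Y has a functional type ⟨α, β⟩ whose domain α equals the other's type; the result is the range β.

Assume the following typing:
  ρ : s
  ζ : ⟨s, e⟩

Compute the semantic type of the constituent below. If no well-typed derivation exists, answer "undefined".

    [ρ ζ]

e

[ρ ζ]: ⟨s, e⟩ applied to s yields e.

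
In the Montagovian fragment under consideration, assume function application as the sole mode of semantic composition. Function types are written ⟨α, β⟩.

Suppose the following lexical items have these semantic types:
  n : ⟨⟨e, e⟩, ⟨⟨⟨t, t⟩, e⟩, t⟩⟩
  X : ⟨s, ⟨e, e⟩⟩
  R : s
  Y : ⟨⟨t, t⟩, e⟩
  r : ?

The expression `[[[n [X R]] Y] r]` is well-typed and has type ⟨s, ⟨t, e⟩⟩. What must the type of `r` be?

[[[n [X R]] Y] r] is required to be ⟨s, ⟨t, e⟩⟩. [[n [X R]] Y] : t cannot yield ⟨s, ⟨t, e⟩⟩ as functor, so r : ⟨t, ⟨s, ⟨t, e⟩⟩⟩.

⟨t, ⟨s, ⟨t, e⟩⟩⟩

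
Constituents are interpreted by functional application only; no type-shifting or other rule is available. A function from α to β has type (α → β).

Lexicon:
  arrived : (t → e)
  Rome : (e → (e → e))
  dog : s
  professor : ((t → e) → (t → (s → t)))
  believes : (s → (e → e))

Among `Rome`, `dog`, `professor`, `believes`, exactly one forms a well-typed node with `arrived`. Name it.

professor

Rome : (e → (e → e)) — arrived needs t; Rome needs e; neither fits.
dog : s — arrived needs t; dog needs nothing (atomic); neither fits.
professor — combines: professor : ((t → e) → (t → (s → t))) takes arrived : (t → e) as argument, giving (t → (s → t)).
believes : (s → (e → e)) — arrived needs t; believes needs s; neither fits.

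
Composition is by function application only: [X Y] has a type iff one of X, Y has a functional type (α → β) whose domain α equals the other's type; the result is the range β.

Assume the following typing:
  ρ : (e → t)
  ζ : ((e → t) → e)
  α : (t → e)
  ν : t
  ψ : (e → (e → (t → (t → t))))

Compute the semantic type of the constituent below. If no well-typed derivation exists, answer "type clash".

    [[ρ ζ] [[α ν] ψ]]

(t → (t → t))

[ρ ζ]: ζ is ((e → t) → e), ρ is (e → t); result e.
[α ν]: α is (t → e), ν is t; result e.
[[α ν] ψ]: ψ is (e → (e → (t → (t → t)))), [α ν] is e; result (e → (t → (t → t))).
[[ρ ζ] [[α ν] ψ]]: [[α ν] ψ] is (e → (t → (t → t))), [ρ ζ] is e; result (t → (t → t)).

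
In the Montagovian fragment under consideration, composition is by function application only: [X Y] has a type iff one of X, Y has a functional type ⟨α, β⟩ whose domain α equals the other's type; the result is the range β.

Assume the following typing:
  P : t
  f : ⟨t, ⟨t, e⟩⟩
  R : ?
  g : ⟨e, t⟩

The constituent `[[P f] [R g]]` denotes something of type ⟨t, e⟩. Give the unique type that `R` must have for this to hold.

⟨⟨e, t⟩, ⟨⟨t, e⟩, ⟨t, e⟩⟩⟩

For [[P f] [R g]] to have type ⟨t, e⟩ with [P f] of type ⟨t, e⟩, [R g] must be the function: [R g] : ⟨⟨t, e⟩, ⟨t, e⟩⟩.
For [R g] to have type ⟨⟨t, e⟩, ⟨t, e⟩⟩ with g of type ⟨e, t⟩, R must be the function: R : ⟨⟨e, t⟩, ⟨⟨t, e⟩, ⟨t, e⟩⟩⟩.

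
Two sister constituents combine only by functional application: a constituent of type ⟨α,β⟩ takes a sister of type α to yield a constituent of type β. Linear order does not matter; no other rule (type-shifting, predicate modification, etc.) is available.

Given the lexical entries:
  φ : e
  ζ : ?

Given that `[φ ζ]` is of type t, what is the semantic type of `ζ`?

For [φ ζ] to have type t with φ of type e, ζ must be the function: ζ : ⟨e,t⟩.

⟨e,t⟩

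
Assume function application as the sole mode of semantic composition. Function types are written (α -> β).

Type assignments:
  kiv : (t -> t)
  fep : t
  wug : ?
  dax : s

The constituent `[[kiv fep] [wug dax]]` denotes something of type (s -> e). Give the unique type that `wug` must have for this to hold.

[[kiv fep] [wug dax]] is required to be (s -> e). [kiv fep] : t cannot yield (s -> e) as functor, so [wug dax] : (t -> (s -> e)).
[wug dax] is required to be (t -> (s -> e)). dax : s cannot yield (t -> (s -> e)) as functor, so wug : (s -> (t -> (s -> e))).

(s -> (t -> (s -> e)))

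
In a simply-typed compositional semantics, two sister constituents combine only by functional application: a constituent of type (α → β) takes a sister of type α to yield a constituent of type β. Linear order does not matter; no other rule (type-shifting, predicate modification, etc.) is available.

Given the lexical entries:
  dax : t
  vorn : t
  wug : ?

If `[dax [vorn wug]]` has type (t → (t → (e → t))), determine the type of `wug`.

(t → (t → (t → (t → (e → t)))))

[dax [vorn wug]] is required to be (t → (t → (e → t))). dax : t cannot yield (t → (t → (e → t))) as functor, so [vorn wug] : (t → (t → (t → (e → t)))).
[vorn wug] is required to be (t → (t → (t → (e → t)))). vorn : t cannot yield (t → (t → (t → (e → t)))) as functor, so wug : (t → (t → (t → (t → (e → t))))).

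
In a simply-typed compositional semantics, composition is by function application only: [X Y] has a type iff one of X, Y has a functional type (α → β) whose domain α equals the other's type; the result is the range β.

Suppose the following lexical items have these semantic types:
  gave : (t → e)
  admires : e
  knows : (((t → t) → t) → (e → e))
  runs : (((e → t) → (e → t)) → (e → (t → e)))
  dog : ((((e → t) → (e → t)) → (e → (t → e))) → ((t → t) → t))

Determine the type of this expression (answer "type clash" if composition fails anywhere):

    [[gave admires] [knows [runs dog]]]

type clash

[gave admires]: (t → e) and e cannot combine by function application — type clash.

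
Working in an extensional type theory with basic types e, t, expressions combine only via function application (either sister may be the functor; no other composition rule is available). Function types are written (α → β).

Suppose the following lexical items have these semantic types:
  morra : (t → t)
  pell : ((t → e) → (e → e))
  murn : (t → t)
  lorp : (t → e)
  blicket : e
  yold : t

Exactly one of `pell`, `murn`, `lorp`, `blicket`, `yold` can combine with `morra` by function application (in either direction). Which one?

pell : ((t → e) → (e → e)) — neither side's domain matches the other.
murn : (t → t) — neither side's domain matches the other.
lorp : (t → e) — neither side's domain matches the other.
blicket : e — neither side's domain matches the other.
yold — combines: morra : (t → t) takes yold : t as argument, giving t.

yold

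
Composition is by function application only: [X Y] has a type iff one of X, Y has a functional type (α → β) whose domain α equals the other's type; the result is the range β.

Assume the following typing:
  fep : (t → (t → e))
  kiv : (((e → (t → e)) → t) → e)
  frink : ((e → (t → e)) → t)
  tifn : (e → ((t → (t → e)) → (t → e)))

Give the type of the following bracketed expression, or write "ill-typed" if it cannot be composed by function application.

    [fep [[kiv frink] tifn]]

[kiv frink]: kiv is (((e → (t → e)) → t) → e), frink is ((e → (t → e)) → t); result e.
[[kiv frink] tifn]: tifn is (e → ((t → (t → e)) → (t → e))), [kiv frink] is e; result ((t → (t → e)) → (t → e)).
[fep [[kiv frink] tifn]]: [[kiv frink] tifn] is ((t → (t → e)) → (t → e)), fep is (t → (t → e)); result (t → e).

(t → e)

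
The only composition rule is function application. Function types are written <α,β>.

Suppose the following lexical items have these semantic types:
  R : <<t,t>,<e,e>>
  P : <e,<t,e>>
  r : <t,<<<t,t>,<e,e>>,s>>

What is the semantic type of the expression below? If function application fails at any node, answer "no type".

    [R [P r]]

no type

[P r]: <e,<t,e>> and <t,<<<t,t>,<e,e>>,s>> cannot combine by function application — type clash.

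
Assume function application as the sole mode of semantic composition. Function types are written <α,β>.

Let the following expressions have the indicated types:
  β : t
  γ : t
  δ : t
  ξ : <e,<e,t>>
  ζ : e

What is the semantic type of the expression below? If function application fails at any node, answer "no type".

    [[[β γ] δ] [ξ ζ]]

[β γ]: t and t cannot combine by function application — type clash.

no type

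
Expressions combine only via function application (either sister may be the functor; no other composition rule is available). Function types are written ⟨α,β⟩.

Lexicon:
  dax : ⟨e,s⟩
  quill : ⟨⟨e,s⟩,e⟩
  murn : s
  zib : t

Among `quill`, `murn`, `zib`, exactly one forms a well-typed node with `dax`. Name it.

quill

quill — combines: quill : ⟨⟨e,s⟩,e⟩ takes dax : ⟨e,s⟩ as argument, giving e.
murn : s — neither side's domain matches the other.
zib : t — neither side's domain matches the other.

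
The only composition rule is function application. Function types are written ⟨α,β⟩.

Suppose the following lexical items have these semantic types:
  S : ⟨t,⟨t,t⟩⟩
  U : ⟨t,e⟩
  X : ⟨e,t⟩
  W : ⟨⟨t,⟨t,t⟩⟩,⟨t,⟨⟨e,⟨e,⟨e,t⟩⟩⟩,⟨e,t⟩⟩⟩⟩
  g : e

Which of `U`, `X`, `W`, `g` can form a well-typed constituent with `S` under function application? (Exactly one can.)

W

U : ⟨t,e⟩ — neither side's domain matches the other.
X : ⟨e,t⟩ — neither side's domain matches the other.
W — combines: W : ⟨⟨t,⟨t,t⟩⟩,⟨t,⟨⟨e,⟨e,⟨e,t⟩⟩⟩,⟨e,t⟩⟩⟩⟩ takes S : ⟨t,⟨t,t⟩⟩ as argument, giving ⟨t,⟨⟨e,⟨e,⟨e,t⟩⟩⟩,⟨e,t⟩⟩⟩.
g : e — neither side's domain matches the other.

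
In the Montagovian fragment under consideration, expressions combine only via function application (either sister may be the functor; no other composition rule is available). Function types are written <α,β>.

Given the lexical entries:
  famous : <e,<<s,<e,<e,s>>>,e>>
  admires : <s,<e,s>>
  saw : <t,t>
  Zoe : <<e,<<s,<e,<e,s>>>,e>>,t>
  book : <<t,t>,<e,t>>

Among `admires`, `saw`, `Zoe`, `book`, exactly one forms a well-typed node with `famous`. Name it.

Zoe

admires : <s,<e,s>> — does not combine with famous.
saw : <t,t> — does not combine with famous.
Zoe — combines: Zoe : <<e,<<s,<e,<e,s>>>,e>>,t> takes famous : <e,<<s,<e,<e,s>>>,e>> as argument, giving t.
book : <<t,t>,<e,t>> — does not combine with famous.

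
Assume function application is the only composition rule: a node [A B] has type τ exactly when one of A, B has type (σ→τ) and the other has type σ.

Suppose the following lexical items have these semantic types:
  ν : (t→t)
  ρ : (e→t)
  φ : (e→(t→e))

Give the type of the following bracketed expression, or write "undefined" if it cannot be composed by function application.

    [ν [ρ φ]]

[ρ φ]: (e→t) with (e→(t→e)) — neither is a function whose domain matches the other; composition fails here.

undefined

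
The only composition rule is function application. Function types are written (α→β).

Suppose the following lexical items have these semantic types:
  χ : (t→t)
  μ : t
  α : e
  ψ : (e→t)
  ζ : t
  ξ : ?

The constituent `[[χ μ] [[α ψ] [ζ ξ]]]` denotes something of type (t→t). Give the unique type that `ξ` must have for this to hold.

[[χ μ] [[α ψ] [ζ ξ]]] must have type (t→t). The sister [χ μ] has type t; that is not a function onto (t→t), so [[α ψ] [ζ ξ]] must be the functor, of type (t→(t→t)).
[[α ψ] [ζ ξ]] must have type (t→(t→t)). The sister [α ψ] has type t; that is not a function onto (t→(t→t)), so [ζ ξ] must be the functor, of type (t→(t→(t→t))).
[ζ ξ] must have type (t→(t→(t→t))). The sister ζ has type t; that is not a function onto (t→(t→(t→t))), so ξ must be the functor, of type (t→(t→(t→(t→t)))).

(t→(t→(t→(t→t))))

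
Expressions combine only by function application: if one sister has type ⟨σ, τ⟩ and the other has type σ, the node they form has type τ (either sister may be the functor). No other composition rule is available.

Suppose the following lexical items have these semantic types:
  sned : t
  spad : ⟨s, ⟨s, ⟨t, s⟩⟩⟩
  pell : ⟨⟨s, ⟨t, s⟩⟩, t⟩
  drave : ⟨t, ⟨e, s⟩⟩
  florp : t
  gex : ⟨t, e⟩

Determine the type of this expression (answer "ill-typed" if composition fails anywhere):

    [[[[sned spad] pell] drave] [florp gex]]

ill-typed

[sned spad]: t and ⟨s, ⟨s, ⟨t, s⟩⟩⟩ cannot combine by function application — type clash.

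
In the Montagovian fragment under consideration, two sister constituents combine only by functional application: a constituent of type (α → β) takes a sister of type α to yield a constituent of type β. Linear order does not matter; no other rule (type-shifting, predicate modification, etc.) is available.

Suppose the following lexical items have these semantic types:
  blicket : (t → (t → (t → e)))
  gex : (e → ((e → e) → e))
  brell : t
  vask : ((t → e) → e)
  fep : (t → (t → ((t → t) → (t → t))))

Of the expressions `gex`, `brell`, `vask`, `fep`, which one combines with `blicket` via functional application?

brell

gex : (e → ((e → e) → e)) — no; blicket wants t, and gex wants e.
brell — combines: blicket : (t → (t → (t → e))) takes brell : t as argument, giving (t → (t → e)).
vask : ((t → e) → e) — no; blicket wants t, and vask wants (t → e).
fep : (t → (t → ((t → t) → (t → t)))) — no; blicket wants t, and fep wants t.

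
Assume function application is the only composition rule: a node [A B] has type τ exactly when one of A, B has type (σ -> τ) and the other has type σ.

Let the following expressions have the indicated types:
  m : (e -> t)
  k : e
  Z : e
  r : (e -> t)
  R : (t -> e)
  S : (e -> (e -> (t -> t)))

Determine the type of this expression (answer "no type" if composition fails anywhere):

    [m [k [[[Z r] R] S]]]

[Z r]: r is (e -> t), Z is e; result t.
[[Z r] R]: R is (t -> e), [Z r] is t; result e.
[[[Z r] R] S]: S is (e -> (e -> (t -> t))), [[Z r] R] is e; result (e -> (t -> t)).
[k [[[Z r] R] S]]: [[[Z r] R] S] is (e -> (t -> t)), k is e; result (t -> t).
At [m [k [[[Z r] R] S]]]: neither (e -> t) nor (t -> t) can take the other as argument; the node is ill-typed.

no type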